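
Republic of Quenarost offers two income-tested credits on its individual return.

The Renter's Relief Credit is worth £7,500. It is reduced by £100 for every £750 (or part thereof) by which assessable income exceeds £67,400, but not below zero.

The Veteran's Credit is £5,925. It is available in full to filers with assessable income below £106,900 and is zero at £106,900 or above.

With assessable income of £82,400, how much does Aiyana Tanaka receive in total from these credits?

Renter's Relief Credit: income exceeds £67,400 by £15,000, which is 20 full-or-partial £750 increments; reduction = 20 × £100 = £2,000, leaving £5,500.
Veteran's Credit: £82,400 is below the £106,900 cutoff, so the full £5,925 applies.
Total: £5,500 + £5,925 = £11,425.

£11,425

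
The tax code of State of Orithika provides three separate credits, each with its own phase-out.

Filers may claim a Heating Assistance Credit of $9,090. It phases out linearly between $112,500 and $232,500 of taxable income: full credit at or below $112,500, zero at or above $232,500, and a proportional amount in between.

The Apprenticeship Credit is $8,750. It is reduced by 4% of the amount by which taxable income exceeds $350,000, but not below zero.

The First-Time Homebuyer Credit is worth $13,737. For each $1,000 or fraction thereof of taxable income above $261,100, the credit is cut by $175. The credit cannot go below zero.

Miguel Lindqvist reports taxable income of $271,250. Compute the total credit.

$20,562

Heating Assistance Credit: $271,250 is at or above $232,500, so the credit is $0.
Apprenticeship Credit: $271,250 is at or below the $350,000 threshold, so the full $8,750 applies.
First-Time Homebuyer Credit: income exceeds $261,100 by $10,150, which is 11 full-or-partial $1,000 increments; reduction = 11 × $175 = $1,925, leaving $11,812.
Total: $0 + $8,750 + $11,812 = $20,562.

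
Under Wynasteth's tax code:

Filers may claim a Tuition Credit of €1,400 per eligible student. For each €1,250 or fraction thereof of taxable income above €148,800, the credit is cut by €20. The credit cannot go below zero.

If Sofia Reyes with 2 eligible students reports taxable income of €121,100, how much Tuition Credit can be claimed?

€2,800

Tuition Credit: base = 2 × €1,400 = €2,800. €121,100 is at or below the €148,800 threshold, so the full €2,800 applies.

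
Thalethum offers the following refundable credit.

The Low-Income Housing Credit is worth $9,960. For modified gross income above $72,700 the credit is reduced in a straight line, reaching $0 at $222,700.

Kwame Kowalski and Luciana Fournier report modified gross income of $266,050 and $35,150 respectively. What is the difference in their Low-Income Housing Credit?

Kwame ($266,050): Low-Income Housing Credit: $266,050 is at or above $222,700, so the credit is $0.
Luciana ($35,150): Low-Income Housing Credit: $35,150 is at or below the $72,700 threshold, so the full $9,960 applies.
Difference: |$0 − $9,960| = $9,960.

$9,960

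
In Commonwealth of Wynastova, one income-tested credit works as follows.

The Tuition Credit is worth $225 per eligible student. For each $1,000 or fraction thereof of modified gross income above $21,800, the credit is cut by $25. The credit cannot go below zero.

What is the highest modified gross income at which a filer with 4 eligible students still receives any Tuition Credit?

Full credit = 4 × $225 = $900.
After 35 increments the reduction is 35 × $25 = $875, leaving $25; one more increment wipes it out. Increment 35 ends at excess 35 × $1,000 = $35,000, so the highest qualifying income is $21,800 + $35,000 = $56,800.

$56,800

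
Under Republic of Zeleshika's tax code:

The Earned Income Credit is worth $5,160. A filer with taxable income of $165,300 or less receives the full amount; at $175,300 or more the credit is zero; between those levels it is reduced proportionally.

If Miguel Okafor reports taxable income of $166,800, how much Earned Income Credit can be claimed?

Earned Income Credit: $166,800 is $1,500 into a $10,000 phase-out range, leaving 8,500/10,000 of the credit: $5,160 × 8,500/10,000 = $4,386.

$4,386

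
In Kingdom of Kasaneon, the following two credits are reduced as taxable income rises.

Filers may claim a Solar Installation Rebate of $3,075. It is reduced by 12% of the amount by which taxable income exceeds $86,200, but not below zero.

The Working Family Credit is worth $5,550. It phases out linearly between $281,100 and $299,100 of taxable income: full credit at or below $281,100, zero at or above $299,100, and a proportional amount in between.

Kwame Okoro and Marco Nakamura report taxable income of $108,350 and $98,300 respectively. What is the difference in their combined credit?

Kwame ($108,350): Solar Installation Rebate: 12% of the $22,150 excess over $86,200 is $2,658; credit = $3,075 − $2,658 = $417. Working Family Credit: $108,350 is at or below the $281,100 threshold, so the full $5,550 applies. total $417 + $5,550 = $5,967
Marco ($98,300): Solar Installation Rebate: 12% of the $12,100 excess over $86,200 is $1,452; credit = $3,075 − $1,452 = $1,623. Working Family Credit: $98,300 is at or below the $281,100 threshold, so the full $5,550 applies. total $1,623 + $5,550 = $7,173
Difference: |$5,967 − $7,173| = $1,206.

$1,206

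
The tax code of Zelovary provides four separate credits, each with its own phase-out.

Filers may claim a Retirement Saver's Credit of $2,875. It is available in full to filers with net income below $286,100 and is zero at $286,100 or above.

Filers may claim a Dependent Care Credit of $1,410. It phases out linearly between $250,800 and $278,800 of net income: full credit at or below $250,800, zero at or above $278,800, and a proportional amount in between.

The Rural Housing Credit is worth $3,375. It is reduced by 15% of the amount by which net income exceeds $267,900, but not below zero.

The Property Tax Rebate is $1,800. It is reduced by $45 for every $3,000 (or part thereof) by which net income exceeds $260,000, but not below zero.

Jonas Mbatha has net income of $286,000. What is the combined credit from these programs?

Retirement Saver's Credit: $286,000 is below the $286,100 cutoff, so the full $2,875 applies.
Dependent Care Credit: $286,000 is at or above $278,800, so the credit is $0.
Rural Housing Credit: 15% of the $18,100 excess over $267,900 is $2,715; credit = $3,375 − $2,715 = $660.
Property Tax Rebate: income exceeds $260,000 by $26,000, which is 9 full-or-partial $3,000 increments; reduction = 9 × $45 = $405, leaving $1,395.
Total: $2,875 + $0 + $660 + $1,395 = $4,930.

$4,930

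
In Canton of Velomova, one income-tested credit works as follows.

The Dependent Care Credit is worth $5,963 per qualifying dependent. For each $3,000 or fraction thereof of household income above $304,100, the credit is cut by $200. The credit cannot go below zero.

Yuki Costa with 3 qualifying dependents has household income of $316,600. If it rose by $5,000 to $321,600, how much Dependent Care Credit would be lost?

At $316,600 — base = 3 × $5,963 = $17,889. income exceeds $304,100 by $12,500, which is 5 full-or-partial $3,000 increments; reduction = 5 × $200 = $1,000, leaving $16,889.
At $321,600 — base = 3 × $5,963 = $17,889. income exceeds $304,100 by $17,500, which is 6 full-or-partial $3,000 increments; reduction = 6 × $200 = $1,200, leaving $16,689.
Lost: $16,889 − $16,689 = $200.

$200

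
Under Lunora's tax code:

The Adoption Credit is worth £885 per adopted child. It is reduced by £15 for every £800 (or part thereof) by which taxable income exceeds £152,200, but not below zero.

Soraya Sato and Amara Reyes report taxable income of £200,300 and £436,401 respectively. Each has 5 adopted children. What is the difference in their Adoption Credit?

£3,510

Soraya (£200,300): Adoption Credit: base = 5 × £885 = £4,425. income exceeds £152,200 by £48,100, which is 61 full-or-partial £800 increments; reduction = 61 × £15 = £915, leaving £3,510.
Amara (£436,401): Adoption Credit: base = 5 × £885 = £4,425. income exceeds £152,200 by £284,201 → 356 increments × £15 = £5,340 ≥ base, so the credit is £0.
Difference: |£3,510 − £0| = £3,510.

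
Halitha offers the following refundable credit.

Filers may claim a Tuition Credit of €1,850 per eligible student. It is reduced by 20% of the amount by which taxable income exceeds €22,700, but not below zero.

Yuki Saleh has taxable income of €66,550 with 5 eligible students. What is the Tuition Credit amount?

€480

Tuition Credit: base = 5 × €1,850 = €9,250. 20% of the €43,850 excess over €22,700 is €8,770; credit = €9,250 − €8,770 = €480.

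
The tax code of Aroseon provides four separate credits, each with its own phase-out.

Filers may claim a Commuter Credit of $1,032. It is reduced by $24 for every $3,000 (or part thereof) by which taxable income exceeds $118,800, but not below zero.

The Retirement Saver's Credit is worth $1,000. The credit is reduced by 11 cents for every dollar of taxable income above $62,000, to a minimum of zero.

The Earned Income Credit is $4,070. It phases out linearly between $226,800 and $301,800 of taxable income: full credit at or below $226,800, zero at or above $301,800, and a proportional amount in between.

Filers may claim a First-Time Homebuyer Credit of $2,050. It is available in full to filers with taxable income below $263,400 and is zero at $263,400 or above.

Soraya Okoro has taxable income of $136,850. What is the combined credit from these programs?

Commuter Credit: income exceeds $118,800 by $18,050, which is 7 full-or-partial $3,000 increments; reduction = 7 × $24 = $168, leaving $864.
Retirement Saver's Credit: 11% of the $74,850 excess over $62,000 is $8,233.50 ≥ base, so the credit is $0.
Earned Income Credit: $136,850 is at or below the $226,800 threshold, so the full $4,070 applies.
First-Time Homebuyer Credit: $136,850 is below the $263,400 cutoff, so the full $2,050 applies.
Total: $864 + $0 + $4,070 + $2,050 = $6,984.

$6,984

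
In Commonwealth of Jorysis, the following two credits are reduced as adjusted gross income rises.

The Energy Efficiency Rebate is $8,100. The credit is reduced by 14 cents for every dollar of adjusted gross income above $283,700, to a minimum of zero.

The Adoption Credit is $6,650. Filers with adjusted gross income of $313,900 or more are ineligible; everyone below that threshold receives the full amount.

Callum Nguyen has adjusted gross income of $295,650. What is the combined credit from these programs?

$13,077

Energy Efficiency Rebate: 14% of the $11,950 excess over $283,700 is $1,673; credit = $8,100 − $1,673 = $6,427.
Adoption Credit: $295,650 is below the $313,900 cutoff, so the full $6,650 applies.
Total: $6,427 + $6,650 = $13,077.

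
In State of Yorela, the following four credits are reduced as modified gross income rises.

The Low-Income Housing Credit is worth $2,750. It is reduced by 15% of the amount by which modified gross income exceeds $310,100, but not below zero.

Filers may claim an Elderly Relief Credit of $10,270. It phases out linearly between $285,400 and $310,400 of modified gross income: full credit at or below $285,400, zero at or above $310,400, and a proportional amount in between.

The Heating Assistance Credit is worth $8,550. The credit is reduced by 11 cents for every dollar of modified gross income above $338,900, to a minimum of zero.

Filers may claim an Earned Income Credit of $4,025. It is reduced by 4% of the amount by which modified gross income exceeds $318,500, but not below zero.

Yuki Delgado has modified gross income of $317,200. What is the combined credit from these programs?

$14,260

Low-Income Housing Credit: 15% of the $7,100 excess over $310,100 is $1,065; credit = $2,750 − $1,065 = $1,685.
Elderly Relief Credit: $317,200 is at or above $310,400, so the credit is $0.
Heating Assistance Credit: $317,200 is at or below the $338,900 threshold, so the full $8,550 applies.
Earned Income Credit: $317,200 is at or below the $318,500 threshold, so the full $4,025 applies.
Total: $1,685 + $0 + $8,550 + $4,025 = $14,260.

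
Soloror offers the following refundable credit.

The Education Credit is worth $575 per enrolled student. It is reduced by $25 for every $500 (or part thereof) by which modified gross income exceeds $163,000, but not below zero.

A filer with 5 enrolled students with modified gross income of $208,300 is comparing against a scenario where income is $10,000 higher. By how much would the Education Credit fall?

At $208,300 — base = 5 × $575 = $2,875. income exceeds $163,000 by $45,300, which is 91 full-or-partial $500 increments; reduction = 91 × $25 = $2,275, leaving $600.
At $218,300 — base = 5 × $575 = $2,875. income exceeds $163,000 by $55,300, which is 111 full-or-partial $500 increments; reduction = 111 × $25 = $2,775, leaving $100.
Lost: $600 − $100 = $500.

$500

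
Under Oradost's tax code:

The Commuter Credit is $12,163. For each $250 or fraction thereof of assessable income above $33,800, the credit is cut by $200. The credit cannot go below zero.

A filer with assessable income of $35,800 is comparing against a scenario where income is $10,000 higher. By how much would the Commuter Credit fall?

$8,000

At $35,800 — income exceeds $33,800 by $2,000, which is 8 full-or-partial $250 increments; reduction = 8 × $200 = $1,600, leaving $10,563.
At $45,800 — income exceeds $33,800 by $12,000, which is 48 full-or-partial $250 increments; reduction = 48 × $200 = $9,600, leaving $2,563.
Lost: $10,563 − $2,563 = $8,000.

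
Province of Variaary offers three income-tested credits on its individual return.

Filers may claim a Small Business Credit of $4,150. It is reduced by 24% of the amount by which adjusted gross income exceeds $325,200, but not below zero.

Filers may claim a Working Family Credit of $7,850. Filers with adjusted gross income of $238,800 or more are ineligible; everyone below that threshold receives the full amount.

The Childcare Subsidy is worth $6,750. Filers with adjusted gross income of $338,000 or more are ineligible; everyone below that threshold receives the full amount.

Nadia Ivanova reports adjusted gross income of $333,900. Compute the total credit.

$8,812

Small Business Credit: 24% of the $8,700 excess over $325,200 is $2,088; credit = $4,150 − $2,088 = $2,062.
Working Family Credit: $333,900 meets or exceeds the $238,800 cutoff, so the credit is $0.
Childcare Subsidy: $333,900 is below the $338,000 cutoff, so the full $6,750 applies.
Total: $2,062 + $0 + $6,750 = $8,812.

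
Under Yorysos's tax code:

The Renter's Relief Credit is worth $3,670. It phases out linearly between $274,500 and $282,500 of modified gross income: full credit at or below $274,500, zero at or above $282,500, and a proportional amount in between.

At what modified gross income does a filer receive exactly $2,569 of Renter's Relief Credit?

$2,569 is 2,569/3,670 of the full $3,670, so 1,101/3,670 of the $8,000 range has been used: income = $274,500 + $8,000 × 1,101/3,670 = $276,900.

$276,900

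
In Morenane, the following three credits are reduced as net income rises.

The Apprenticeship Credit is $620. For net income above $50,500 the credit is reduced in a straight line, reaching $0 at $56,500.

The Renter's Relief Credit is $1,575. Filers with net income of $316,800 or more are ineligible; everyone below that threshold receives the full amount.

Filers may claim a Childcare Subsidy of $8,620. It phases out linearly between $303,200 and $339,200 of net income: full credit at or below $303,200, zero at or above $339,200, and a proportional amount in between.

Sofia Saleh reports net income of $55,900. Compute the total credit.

$10,257

Apprenticeship Credit: $55,900 is $5,400 into a $6,000 phase-out range, leaving 600/6,000 of the credit: $620 × 600/6,000 = $62.
Renter's Relief Credit: $55,900 is below the $316,800 cutoff, so the full $1,575 applies.
Childcare Subsidy: $55,900 is at or below the $303,200 threshold, so the full $8,620 applies.
Total: $62 + $1,575 + $8,620 = $10,257.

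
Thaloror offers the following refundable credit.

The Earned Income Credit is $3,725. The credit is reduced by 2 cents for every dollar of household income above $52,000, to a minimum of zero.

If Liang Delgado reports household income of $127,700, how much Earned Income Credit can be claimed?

$2,211

Earned Income Credit: 2% of the $75,700 excess over $52,000 is $1,514; credit = $3,725 − $1,514 = $2,211.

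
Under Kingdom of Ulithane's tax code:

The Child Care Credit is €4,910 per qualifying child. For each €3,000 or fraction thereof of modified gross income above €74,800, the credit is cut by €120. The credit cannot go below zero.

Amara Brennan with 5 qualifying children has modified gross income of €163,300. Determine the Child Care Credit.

€20,950

Child Care Credit: base = 5 × €4,910 = €24,550. income exceeds €74,800 by €88,500, which is 30 full-or-partial €3,000 increments; reduction = 30 × €120 = €3,600, leaving €20,950.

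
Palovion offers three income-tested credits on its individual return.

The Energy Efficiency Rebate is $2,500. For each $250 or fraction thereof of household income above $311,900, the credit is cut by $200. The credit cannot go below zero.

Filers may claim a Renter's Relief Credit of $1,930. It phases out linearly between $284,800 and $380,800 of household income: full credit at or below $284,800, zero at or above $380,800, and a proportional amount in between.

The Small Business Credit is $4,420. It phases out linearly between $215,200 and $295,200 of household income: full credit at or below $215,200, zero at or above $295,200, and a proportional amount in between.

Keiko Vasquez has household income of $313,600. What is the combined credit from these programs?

$2,451

Energy Efficiency Rebate: income exceeds $311,900 by $1,700, which is 7 full-or-partial $250 increments; reduction = 7 × $200 = $1,400, leaving $1,100.
Renter's Relief Credit: $313,600 is $28,800 into a $96,000 phase-out range, leaving 67,200/96,000 of the credit: $1,930 × 67,200/96,000 = $1,351.
Small Business Credit: $313,600 is at or above $295,200, so the credit is $0.
Total: $1,100 + $1,351 + $0 = $2,451.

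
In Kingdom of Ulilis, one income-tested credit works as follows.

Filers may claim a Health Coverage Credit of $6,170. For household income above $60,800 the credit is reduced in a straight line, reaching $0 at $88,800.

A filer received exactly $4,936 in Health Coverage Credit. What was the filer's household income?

$4,936 is 4,936/6,170 of the full $6,170, so 1,234/6,170 of the $28,000 range has been used: income = $60,800 + $28,000 × 1,234/6,170 = $66,400.

$66,400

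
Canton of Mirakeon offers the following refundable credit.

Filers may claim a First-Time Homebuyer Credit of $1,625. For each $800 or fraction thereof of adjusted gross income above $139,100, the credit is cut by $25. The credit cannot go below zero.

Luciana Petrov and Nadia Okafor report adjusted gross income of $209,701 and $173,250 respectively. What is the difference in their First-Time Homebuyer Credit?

Luciana ($209,701): First-Time Homebuyer Credit: income exceeds $139,100 by $70,601 → 89 increments × $25 = $2,225 ≥ base, so the credit is $0.
Nadia ($173,250): First-Time Homebuyer Credit: income exceeds $139,100 by $34,150, which is 43 full-or-partial $800 increments; reduction = 43 × $25 = $1,075, leaving $550.
Difference: |$0 − $550| = $550.

$550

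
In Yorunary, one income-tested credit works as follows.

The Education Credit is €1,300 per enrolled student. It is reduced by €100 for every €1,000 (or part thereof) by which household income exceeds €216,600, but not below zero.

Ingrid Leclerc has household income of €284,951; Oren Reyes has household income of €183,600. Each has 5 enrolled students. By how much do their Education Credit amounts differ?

Ingrid (€284,951): Education Credit: base = 5 × €1,300 = €6,500. income exceeds €216,600 by €68,351 → 69 increments × €100 = €6,900 ≥ base, so the credit is €0.
Oren (€183,600): Education Credit: base = 5 × €1,300 = €6,500. €183,600 is at or below the €216,600 threshold, so the full €6,500 applies.
Difference: |€0 − €6,500| = €6,500.

€6,500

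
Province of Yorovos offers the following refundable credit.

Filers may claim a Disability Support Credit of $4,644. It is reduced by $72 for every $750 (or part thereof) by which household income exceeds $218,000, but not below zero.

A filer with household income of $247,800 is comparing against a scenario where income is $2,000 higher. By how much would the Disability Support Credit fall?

$216

At $247,800 — income exceeds $218,000 by $29,800, which is 40 full-or-partial $750 increments; reduction = 40 × $72 = $2,880, leaving $1,764.
At $249,800 — income exceeds $218,000 by $31,800, which is 43 full-or-partial $750 increments; reduction = 43 × $72 = $3,096, leaving $1,548.
Lost: $1,764 − $1,548 = $216.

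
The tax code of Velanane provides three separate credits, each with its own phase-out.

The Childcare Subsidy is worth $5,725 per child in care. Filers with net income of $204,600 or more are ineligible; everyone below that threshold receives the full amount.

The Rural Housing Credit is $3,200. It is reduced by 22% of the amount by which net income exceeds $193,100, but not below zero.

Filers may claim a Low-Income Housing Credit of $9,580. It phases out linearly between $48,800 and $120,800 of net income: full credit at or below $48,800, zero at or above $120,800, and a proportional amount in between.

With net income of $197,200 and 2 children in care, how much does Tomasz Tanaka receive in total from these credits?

$13,748

Childcare Subsidy: base = 2 × $5,725 = $11,450. $197,200 is below the $204,600 cutoff, so the full $11,450 applies.
Rural Housing Credit: 22% of the $4,100 excess over $193,100 is $902; credit = $3,200 − $902 = $2,298.
Low-Income Housing Credit: $197,200 is at or above $120,800, so the credit is $0.
Total: $11,450 + $2,298 + $0 = $13,748.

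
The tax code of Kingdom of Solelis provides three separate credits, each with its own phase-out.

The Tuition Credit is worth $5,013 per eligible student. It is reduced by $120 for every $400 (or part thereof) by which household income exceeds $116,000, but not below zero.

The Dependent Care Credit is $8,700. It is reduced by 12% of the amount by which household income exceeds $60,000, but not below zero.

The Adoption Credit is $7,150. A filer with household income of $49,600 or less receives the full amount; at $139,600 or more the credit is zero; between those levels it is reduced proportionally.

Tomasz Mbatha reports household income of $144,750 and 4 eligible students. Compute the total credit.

$11,412

Tuition Credit: base = 4 × $5,013 = $20,052. income exceeds $116,000 by $28,750, which is 72 full-or-partial $400 increments; reduction = 72 × $120 = $8,640, leaving $11,412.
Dependent Care Credit: 12% of the $84,750 excess over $60,000 is $10,170 ≥ base, so the credit is $0.
Adoption Credit: $144,750 is at or above $139,600, so the credit is $0.
Total: $11,412 + $0 + $0 = $11,412.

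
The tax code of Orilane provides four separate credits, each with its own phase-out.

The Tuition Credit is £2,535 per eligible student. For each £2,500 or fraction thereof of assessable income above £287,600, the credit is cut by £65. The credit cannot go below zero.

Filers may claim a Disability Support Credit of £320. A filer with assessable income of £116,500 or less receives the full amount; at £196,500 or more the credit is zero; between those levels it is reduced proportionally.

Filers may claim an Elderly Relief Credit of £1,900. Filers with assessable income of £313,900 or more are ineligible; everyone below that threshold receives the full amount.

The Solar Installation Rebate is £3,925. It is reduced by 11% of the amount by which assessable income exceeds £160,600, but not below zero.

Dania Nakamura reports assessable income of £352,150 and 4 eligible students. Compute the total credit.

Tuition Credit: base = 4 × £2,535 = £10,140. income exceeds £287,600 by £64,550, which is 26 full-or-partial £2,500 increments; reduction = 26 × £65 = £1,690, leaving £8,450.
Disability Support Credit: £352,150 is at or above £196,500, so the credit is £0.
Elderly Relief Credit: £352,150 meets or exceeds the £313,900 cutoff, so the credit is £0.
Solar Installation Rebate: 11% of the £191,550 excess over £160,600 is £21,070.50 ≥ base, so the credit is £0.
Total: £8,450 + £0 + £0 + £0 = £8,450.

£8,450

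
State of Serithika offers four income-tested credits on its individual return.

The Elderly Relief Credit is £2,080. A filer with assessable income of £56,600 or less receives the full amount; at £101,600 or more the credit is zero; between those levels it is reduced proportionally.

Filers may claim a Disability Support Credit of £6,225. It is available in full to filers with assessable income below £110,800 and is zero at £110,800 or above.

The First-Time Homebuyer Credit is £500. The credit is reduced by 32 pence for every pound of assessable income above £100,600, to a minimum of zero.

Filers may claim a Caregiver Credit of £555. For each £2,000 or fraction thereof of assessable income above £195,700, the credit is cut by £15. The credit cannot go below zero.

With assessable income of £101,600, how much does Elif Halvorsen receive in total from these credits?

Elderly Relief Credit: £101,600 is at or above £101,600, so the credit is £0.
Disability Support Credit: £101,600 is below the £110,800 cutoff, so the full £6,225 applies.
First-Time Homebuyer Credit: 32% of the £1,000 excess over £100,600 is £320; credit = £500 − £320 = £180.
Caregiver Credit: £101,600 is at or below the £195,700 threshold, so the full £555 applies.
Total: £0 + £6,225 + £180 + £555 = £6,960.

£6,960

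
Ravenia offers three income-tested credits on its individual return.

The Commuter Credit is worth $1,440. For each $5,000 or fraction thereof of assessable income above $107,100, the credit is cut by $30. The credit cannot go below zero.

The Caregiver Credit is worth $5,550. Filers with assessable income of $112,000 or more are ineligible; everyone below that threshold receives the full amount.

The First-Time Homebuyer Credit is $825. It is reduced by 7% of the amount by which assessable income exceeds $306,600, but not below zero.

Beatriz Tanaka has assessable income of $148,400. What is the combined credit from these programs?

$1,995

Commuter Credit: income exceeds $107,100 by $41,300, which is 9 full-or-partial $5,000 increments; reduction = 9 × $30 = $270, leaving $1,170.
Caregiver Credit: $148,400 meets or exceeds the $112,000 cutoff, so the credit is $0.
First-Time Homebuyer Credit: $148,400 is at or below the $306,600 threshold, so the full $825 applies.
Total: $1,170 + $0 + $825 = $1,995.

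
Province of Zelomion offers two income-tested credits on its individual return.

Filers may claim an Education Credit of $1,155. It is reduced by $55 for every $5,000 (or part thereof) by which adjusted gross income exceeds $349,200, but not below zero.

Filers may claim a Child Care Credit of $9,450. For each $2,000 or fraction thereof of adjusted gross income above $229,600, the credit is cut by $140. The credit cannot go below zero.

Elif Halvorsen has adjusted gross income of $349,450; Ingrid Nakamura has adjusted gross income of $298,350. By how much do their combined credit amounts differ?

Elif ($349,450): Education Credit: income exceeds $349,200 by $250, which is 1 full-or-partial $5,000 increment; reduction = 1 × $55 = $55, leaving $1,100. Child Care Credit: income exceeds $229,600 by $119,850, which is 60 full-or-partial $2,000 increments; reduction = 60 × $140 = $8,400, leaving $1,050. total $1,100 + $1,050 = $2,150
Ingrid ($298,350): Education Credit: $298,350 is at or below the $349,200 threshold, so the full $1,155 applies. Child Care Credit: income exceeds $229,600 by $68,750, which is 35 full-or-partial $2,000 increments; reduction = 35 × $140 = $4,900, leaving $4,550. total $1,155 + $4,550 = $5,705
Difference: |$2,150 − $5,705| = $3,555.

$3,555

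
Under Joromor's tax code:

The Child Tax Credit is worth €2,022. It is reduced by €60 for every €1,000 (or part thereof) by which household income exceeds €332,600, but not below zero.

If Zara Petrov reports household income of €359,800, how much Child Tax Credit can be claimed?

Child Tax Credit: income exceeds €332,600 by €27,200, which is 28 full-or-partial €1,000 increments; reduction = 28 × €60 = €1,680, leaving €342.

€342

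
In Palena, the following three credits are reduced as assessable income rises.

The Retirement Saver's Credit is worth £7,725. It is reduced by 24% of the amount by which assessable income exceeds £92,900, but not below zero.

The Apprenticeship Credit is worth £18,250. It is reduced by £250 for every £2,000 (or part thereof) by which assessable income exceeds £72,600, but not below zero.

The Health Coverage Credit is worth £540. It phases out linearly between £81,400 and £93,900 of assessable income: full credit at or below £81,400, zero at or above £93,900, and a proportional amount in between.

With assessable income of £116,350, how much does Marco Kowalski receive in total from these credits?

£14,847

Retirement Saver's Credit: 24% of the £23,450 excess over £92,900 is £5,628; credit = £7,725 − £5,628 = £2,097.
Apprenticeship Credit: income exceeds £72,600 by £43,750, which is 22 full-or-partial £2,000 increments; reduction = 22 × £250 = £5,500, leaving £12,750.
Health Coverage Credit: £116,350 is at or above £93,900, so the credit is £0.
Total: £2,097 + £12,750 + £0 = £14,847.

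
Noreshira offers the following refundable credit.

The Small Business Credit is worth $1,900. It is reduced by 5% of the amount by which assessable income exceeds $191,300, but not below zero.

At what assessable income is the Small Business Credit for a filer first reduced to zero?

The credit falls by 5% of each dollar above $191,300, so it reaches zero when the excess is $1,900 / 5% = $38,000: income = $191,300 + $38,000 = $229,300.

$229,300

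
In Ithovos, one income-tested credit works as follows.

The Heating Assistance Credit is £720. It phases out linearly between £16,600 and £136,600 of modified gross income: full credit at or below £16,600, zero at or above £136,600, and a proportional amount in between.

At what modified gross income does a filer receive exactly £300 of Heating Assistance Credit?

£300 is 300/720 of the full £720, so 420/720 of the £120,000 range has been used: income = £16,600 + £120,000 × 420/720 = £86,600.

£86,600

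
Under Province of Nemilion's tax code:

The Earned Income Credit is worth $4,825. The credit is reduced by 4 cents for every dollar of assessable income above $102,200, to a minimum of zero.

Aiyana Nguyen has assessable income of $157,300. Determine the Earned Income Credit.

$2,621

Earned Income Credit: 4% of the $55,100 excess over $102,200 is $2,204; credit = $4,825 − $2,204 = $2,621.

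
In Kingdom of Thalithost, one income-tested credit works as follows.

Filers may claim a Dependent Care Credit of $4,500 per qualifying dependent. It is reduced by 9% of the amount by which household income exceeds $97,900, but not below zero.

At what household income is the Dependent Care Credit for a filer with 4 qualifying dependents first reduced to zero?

Full credit = 4 × $4,500 = $18,000.
The credit falls by 9% of each dollar above $97,900, so it reaches zero when the excess is $18,000 / 9% = $200,000: income = $97,900 + $200,000 = $297,900.

$297,900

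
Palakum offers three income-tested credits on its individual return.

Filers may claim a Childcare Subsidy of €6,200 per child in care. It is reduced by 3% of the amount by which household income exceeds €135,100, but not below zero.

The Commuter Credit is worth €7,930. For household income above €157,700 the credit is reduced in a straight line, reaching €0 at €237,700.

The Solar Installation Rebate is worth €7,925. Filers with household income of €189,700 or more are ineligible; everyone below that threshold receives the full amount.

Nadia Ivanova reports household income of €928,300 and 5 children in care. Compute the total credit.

€7,204

Childcare Subsidy: base = 5 × €6,200 = €31,000. 3% of the €793,200 excess over €135,100 is €23,796; credit = €31,000 − €23,796 = €7,204.
Commuter Credit: €928,300 is at or above €237,700, so the credit is €0.
Solar Installation Rebate: €928,300 meets or exceeds the €189,700 cutoff, so the credit is €0.
Total: €7,204 + €0 + €0 = €7,204.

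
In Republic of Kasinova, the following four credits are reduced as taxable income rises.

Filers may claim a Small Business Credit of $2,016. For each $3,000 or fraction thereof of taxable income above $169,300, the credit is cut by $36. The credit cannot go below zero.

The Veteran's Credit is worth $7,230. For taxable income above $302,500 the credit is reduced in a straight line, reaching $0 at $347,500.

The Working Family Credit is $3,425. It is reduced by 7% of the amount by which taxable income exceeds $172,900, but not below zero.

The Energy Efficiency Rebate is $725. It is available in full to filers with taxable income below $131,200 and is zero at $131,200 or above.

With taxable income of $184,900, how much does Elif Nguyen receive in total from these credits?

Small Business Credit: income exceeds $169,300 by $15,600, which is 6 full-or-partial $3,000 increments; reduction = 6 × $36 = $216, leaving $1,800.
Veteran's Credit: $184,900 is at or below the $302,500 threshold, so the full $7,230 applies.
Working Family Credit: 7% of the $12,000 excess over $172,900 is $840; credit = $3,425 − $840 = $2,585.
Energy Efficiency Rebate: $184,900 meets or exceeds the $131,200 cutoff, so the credit is $0.
Total: $1,800 + $7,230 + $2,585 + $0 = $11,615.

$11,615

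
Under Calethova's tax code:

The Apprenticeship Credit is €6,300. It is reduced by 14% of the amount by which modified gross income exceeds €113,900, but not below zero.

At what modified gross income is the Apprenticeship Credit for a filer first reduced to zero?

The credit falls by 14% of each euro above €113,900, so it reaches zero when the excess is €6,300 / 14% = €45,000: income = €113,900 + €45,000 = €158,900.

€158,900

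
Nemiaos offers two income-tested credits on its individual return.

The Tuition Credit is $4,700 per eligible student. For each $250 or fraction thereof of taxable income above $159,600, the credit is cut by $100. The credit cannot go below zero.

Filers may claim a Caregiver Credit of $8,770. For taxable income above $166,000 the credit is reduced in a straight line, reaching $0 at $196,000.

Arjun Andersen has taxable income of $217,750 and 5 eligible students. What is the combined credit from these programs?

Tuition Credit: base = 5 × $4,700 = $23,500. income exceeds $159,600 by $58,150, which is 233 full-or-partial $250 increments; reduction = 233 × $100 = $23,300, leaving $200.
Caregiver Credit: $217,750 is at or above $196,000, so the credit is $0.
Total: $200 + $0 = $200.

$200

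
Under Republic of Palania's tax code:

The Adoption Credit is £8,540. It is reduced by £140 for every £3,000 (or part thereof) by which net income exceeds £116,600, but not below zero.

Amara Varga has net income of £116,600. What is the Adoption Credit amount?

Adoption Credit: £116,600 is at or below the £116,600 threshold, so the full £8,540 applies.

£8,540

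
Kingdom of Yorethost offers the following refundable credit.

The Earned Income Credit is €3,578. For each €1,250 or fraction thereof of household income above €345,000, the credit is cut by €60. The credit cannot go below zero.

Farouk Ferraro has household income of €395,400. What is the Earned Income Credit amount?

€1,118

Earned Income Credit: income exceeds €345,000 by €50,400, which is 41 full-or-partial €1,250 increments; reduction = 41 × €60 = €2,460, leaving €1,118.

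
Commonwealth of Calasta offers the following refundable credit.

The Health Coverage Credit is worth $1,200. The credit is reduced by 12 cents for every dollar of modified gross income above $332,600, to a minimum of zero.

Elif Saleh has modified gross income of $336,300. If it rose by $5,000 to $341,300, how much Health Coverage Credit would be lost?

$600

At $336,300 — 12% of the $3,700 excess over $332,600 is $444; credit = $1,200 − $444 = $756.
At $341,300 — 12% of the $8,700 excess over $332,600 is $1,044; credit = $1,200 − $1,044 = $156.
Lost: $756 − $156 = $600.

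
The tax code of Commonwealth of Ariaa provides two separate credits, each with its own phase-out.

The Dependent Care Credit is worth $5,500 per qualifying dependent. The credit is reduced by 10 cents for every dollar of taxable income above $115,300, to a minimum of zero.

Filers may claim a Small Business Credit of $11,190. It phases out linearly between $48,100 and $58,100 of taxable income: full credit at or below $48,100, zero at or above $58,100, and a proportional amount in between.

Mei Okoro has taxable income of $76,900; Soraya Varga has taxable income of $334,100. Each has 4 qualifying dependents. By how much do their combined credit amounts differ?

$21,880

Mei ($76,900): Dependent Care Credit: base = 4 × $5,500 = $22,000. $76,900 is at or below the $115,300 threshold, so the full $22,000 applies. Small Business Credit: $76,900 is at or above $58,100, so the credit is $0. total $22,000 + $0 = $22,000
Soraya ($334,100): Dependent Care Credit: base = 4 × $5,500 = $22,000. 10% of the $218,800 excess over $115,300 is $21,880; credit = $22,000 − $21,880 = $120. Small Business Credit: $334,100 is at or above $58,100, so the credit is $0. total $120 + $0 = $120
Difference: |$22,000 − $120| = $21,880.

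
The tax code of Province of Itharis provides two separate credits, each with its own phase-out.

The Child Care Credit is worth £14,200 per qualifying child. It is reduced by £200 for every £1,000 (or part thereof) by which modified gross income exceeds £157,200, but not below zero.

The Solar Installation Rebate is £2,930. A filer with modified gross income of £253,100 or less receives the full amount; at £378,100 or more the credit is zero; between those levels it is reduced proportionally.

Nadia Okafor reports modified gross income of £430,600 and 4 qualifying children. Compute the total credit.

Child Care Credit: base = 4 × £14,200 = £56,800. income exceeds £157,200 by £273,400, which is 274 full-or-partial £1,000 increments; reduction = 274 × £200 = £54,800, leaving £2,000.
Solar Installation Rebate: £430,600 is at or above £378,100, so the credit is £0.
Total: £2,000 + £0 = £2,000.

£2,000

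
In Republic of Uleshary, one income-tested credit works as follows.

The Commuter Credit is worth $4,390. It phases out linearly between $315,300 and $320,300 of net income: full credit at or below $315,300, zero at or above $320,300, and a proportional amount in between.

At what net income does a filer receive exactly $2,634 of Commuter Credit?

$2,634 is 2,634/4,390 of the full $4,390, so 1,756/4,390 of the $5,000 range has been used: income = $315,300 + $5,000 × 1,756/4,390 = $317,300.

$317,300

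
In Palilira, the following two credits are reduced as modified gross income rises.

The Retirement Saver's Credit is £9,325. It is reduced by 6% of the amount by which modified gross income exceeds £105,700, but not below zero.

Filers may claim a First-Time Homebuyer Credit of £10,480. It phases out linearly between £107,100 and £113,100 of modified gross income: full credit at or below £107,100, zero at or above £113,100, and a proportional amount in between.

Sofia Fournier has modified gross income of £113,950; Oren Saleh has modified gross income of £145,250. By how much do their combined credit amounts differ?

Sofia (£113,950): Retirement Saver's Credit: 6% of the £8,250 excess over £105,700 is £495; credit = £9,325 − £495 = £8,830. First-Time Homebuyer Credit: £113,950 is at or above £113,100, so the credit is £0. total £8,830 + £0 = £8,830
Oren (£145,250): Retirement Saver's Credit: 6% of the £39,550 excess over £105,700 is £2,373; credit = £9,325 − £2,373 = £6,952. First-Time Homebuyer Credit: £145,250 is at or above £113,100, so the credit is £0. total £6,952 + £0 = £6,952
Difference: |£8,830 − £6,952| = £1,878.

£1,878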